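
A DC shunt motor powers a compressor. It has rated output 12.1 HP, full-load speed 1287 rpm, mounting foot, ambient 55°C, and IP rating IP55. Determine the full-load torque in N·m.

67 N·m

P_out = 12.1 × 746 = 9027 W
ω = 2π × 1287/60 = 134.8 rad/s
τ = P_out/ω = 9027/134.8 = 67 N·m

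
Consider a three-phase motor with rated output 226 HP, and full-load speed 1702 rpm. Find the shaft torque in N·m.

946 N·m

P_out = 226 × 746 = 168596 W
ω = 2π × 1702/60 = 178.2 rad/s
τ = P_out/ω = 168596/178.2 = 946 N·m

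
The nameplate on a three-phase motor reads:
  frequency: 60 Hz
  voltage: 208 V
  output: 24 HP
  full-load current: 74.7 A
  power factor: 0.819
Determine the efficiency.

81.2 %

P_out = 24 × 746 = 17904 W
P_in = √3·V_L·I_L·cosφ = 1.732 × 208 × 74.7 × 0.819 = 22040 W
η = P_out / P_in = 17904 / 22040 = 0.812 = 81.2%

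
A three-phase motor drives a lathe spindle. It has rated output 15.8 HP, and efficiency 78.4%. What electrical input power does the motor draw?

15 kW

P_out = 15.8 × 746 = 11787 W
P_in = P_out/η = 11787/0.784 = 15034 W = 15 kW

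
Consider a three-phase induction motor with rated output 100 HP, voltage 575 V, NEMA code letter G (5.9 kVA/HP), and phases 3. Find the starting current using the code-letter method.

S_LR = 5.9 × 100 = 590 kVA
I_LR = S_LR/(√3·V_L) = 590000/(1.732×575) = 592 A

592 A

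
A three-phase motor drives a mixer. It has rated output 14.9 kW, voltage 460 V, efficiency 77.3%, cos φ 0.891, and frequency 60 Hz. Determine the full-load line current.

27.2 A

P_out = 14.9 kW = 14900 W
P_in = P_out / η = 14900 / 0.773 = 19276 W
I_L = P_in / (√3·V_L·cosφ) = 19276 / (1.732 × 460 × 0.891) = 27.2 A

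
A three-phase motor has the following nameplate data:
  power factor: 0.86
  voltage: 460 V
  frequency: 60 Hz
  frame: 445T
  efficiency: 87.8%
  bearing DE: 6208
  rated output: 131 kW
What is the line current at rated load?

P_out = 131 kW = 131000 W
P_in = P_out / η = 131000 / 0.878 = 149203 W
I_L = P_in / (√3·V_L·cosφ) = 149203 / (1.732 × 460 × 0.86) = 218 A

218 A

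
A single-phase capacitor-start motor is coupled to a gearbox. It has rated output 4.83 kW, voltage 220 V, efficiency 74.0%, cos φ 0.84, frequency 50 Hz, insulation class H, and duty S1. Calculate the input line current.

P_out = 4.83 kW = 4830 W
P_in = P_out / η = 4830 / 0.740 = 6527 W
I = P_in / (V·cosφ) = 6527 / (220 × 0.84) = 35.3 A

35.3 A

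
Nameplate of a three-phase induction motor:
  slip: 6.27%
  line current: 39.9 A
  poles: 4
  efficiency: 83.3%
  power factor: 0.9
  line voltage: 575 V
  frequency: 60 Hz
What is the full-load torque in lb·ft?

124 lb·ft

P_in = √3·V·I·cosφ = 1.732 × 575 × 39.9 × 0.9 = 35763 W
P_out = η·P_in = 0.833 × 35763 = 29791 W
n_s = 120×60/4 = 1800 rpm; n = 1800×(1−0.0627) = 1687 rpm
ω = 2π×1687/60 = 176.7 rad/s
τ = P_out/ω = 29791/176.7 = 168.6 N·m
In lb·ft: 168.6/1.356 = 124 lb·ft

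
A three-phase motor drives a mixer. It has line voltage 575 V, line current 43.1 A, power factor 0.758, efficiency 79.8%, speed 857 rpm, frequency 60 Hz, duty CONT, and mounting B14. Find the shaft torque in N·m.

289 N·m

P_in = √3·V·I·cosφ = 1.732 × 575 × 43.1 × 0.758 = 32536 W
P_out = η·P_in = 0.798 × 32536 = 25964 W
n = 857 rpm
ω = 2π×857/60 = 89.74 rad/s
τ = P_out/ω = 25964/89.74 = 289 N·m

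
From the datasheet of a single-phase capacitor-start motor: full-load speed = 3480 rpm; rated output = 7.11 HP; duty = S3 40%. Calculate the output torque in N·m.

14.6 N·m

P_out = 7.11 × 746 = 5304 W
ω = 2π × 3480/60 = 364.4 rad/s
τ = P_out/ω = 5304/364.4 = 14.6 N·m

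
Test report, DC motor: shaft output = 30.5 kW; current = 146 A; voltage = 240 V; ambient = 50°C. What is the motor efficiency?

87.0 %

P_out = 30.5 kW = 30500 W
P_in = V·I = 240 × 146 = 35040 W
η = P_out / P_in = 30500 / 35040 = 0.870 = 87.0%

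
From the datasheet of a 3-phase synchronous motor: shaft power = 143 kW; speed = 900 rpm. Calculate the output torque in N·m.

1520 N·m

ω = 2π × 900/60 = 94.25 rad/s
τ = P/ω = 143000/94.25 = 1520 N·m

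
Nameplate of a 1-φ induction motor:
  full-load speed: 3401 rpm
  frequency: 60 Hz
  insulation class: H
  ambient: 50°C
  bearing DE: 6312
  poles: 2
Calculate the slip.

n_s = 120f/p = 120×60/2 = 3600 rpm
s = (n_s − n)/n_s = (3600 − 3401)/3600 = 0.0553

5.53 %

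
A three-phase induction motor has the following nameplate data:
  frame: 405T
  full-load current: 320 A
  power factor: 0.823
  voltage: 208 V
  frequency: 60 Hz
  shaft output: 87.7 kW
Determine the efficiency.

P_out = 87.7 kW = 87700 W
P_in = √3·V_L·I_L·cosφ = 1.732 × 208 × 320 × 0.823 = 94877 W
η = P_out / P_in = 87700 / 94877 = 0.924 = 92.4%

92.4 %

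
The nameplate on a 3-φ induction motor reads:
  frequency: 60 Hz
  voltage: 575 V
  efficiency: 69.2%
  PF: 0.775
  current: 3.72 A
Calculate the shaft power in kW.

1.99 kW

P_in = √3·V·I·cosφ = 1.732 × 575 × 3.72 × 0.775 = 2871 W
P_out = η·P_in = 0.692 × 2871 = 1987 W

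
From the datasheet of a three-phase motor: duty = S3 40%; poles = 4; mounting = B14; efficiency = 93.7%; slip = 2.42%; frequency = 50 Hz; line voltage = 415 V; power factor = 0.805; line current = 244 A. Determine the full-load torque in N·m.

P_in = √3·V·I·cosφ = 1.732 × 415 × 244 × 0.805 = 141183 W
P_out = η·P_in = 0.937 × 141183 = 132288 W
n_s = 120×50/4 = 1500 rpm; n = 1500×(1−0.0242) = 1464 rpm
ω = 2π×1464/60 = 153.3 rad/s
τ = P_out/ω = 132288/153.3 = 863 N·m

863 N·m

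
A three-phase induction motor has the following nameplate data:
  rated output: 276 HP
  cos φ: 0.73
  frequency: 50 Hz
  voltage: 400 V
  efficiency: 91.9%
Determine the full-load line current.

443 A

P_out = 276 × 746 = 205896 W
P_in = P_out / η = 205896 / 0.919 = 224044 W
I_L = P_in / (√3·V_L·cosφ) = 224044 / (1.732 × 400 × 0.73) = 443 A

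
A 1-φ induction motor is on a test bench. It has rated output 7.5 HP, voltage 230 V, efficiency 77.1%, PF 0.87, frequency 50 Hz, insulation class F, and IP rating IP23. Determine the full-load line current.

36.3 A

P_out = 7.5 × 746 = 5595 W
P_in = P_out / η = 5595 / 0.771 = 7257 W
I = P_in / (V·cosφ) = 7257 / (230 × 0.87) = 36.3 A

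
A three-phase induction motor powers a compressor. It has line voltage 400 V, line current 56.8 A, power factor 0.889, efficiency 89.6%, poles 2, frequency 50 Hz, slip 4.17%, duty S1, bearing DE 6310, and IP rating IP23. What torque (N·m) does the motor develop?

104 N·m

P_in = √3·V·I·cosφ = 1.732 × 400 × 56.8 × 0.889 = 34983 W
P_out = η·P_in = 0.896 × 34983 = 31345 W
n_s = 120×50/2 = 3000 rpm; n = 3000×(1−0.0417) = 2875 rpm
ω = 2π×2875/60 = 301.1 rad/s
τ = P_out/ω = 31345/301.1 = 104 N·m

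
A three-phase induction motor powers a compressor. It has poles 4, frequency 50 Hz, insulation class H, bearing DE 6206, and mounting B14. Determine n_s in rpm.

1500 rpm

n_s = 120f/p = 120×50/4 = 1500 rpm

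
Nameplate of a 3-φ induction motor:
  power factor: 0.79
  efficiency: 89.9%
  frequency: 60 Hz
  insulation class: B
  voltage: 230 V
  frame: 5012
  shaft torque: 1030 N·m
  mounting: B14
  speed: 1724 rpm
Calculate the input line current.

657 A

ω = 2π×1724/60 = 180.5 rad/s; P_out = τω = 1030 × 180.5 = 185915 W
P_in = P_out / η = 185915 / 0.899 = 206802 W
I_L = P_in / (√3·V_L·cosφ) = 206802 / (1.732 × 230 × 0.79) = 657 A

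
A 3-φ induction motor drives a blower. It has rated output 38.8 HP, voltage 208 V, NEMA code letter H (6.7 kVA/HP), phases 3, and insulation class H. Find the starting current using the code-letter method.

722 A

S_LR = 6.7 × 38.8 = 259.96 kVA
I_LR = S_LR/(√3·V_L) = 259960/(1.732×208) = 722 A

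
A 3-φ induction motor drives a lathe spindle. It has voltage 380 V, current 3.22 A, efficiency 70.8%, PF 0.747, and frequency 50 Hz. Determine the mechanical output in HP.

P_in = √3·V·I·cosφ = 1.732 × 380 × 3.22 × 0.747 = 1583 W
P_out = η·P_in = 0.708 × 1583 = 1121 W
= 1121/746 = 1.5 HP

1.5 HP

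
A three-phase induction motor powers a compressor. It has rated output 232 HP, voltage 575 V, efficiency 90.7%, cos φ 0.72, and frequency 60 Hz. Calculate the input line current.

P_out = 232 × 746 = 173072 W
P_in = P_out / η = 173072 / 0.907 = 190818 W
I_L = P_in / (√3·V_L·cosφ) = 190818 / (1.732 × 575 × 0.72) = 266 A

266 A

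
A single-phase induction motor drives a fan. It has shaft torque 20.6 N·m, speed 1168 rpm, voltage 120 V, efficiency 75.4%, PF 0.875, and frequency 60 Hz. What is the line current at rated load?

ω = 2π×1168/60 = 122.3 rad/s; P_out = τω = 20.6 × 122.3 = 2519 W
P_in = P_out / η = 2519 / 0.754 = 3341 W
I = P_in / (V·cosφ) = 3341 / (120 × 0.875) = 31.8 A

31.8 A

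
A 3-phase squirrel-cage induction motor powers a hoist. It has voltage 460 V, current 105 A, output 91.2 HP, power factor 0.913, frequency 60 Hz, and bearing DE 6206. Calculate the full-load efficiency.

89.1 %

P_out = 91.2 × 746 = 68035 W
P_in = √3·V_L·I_L·cosφ = 1.732 × 460 × 105 × 0.913 = 76378 W
η = P_out / P_in = 68035 / 76378 = 0.891 = 89.1%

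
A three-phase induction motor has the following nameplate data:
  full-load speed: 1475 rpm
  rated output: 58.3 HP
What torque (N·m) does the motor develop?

P_out = 58.3 × 746 = 43492 W
ω = 2π × 1475/60 = 154.5 rad/s
τ = P_out/ω = 43492/154.5 = 282 N·m

282 N·m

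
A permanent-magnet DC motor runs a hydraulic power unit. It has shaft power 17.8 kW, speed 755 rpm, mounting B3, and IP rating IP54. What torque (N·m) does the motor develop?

225 N·m

ω = 2π × 755/60 = 79.06 rad/s
τ = P/ω = 17800/79.06 = 225 N·m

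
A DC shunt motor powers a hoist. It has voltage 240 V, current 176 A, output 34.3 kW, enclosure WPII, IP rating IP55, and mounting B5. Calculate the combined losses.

7940 W

P_in = V·I = 240×176 = 42240 W
P_out = 34300 W
Losses = P_in − P_out = 42240 − 34300 = 7940 W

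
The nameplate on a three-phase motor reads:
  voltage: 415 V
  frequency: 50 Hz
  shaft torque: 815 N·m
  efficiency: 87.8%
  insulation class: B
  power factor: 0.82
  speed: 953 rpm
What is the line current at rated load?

ω = 2π×953/60 = 99.8 rad/s; P_out = τω = 815 × 99.8 = 81337 W
P_in = P_out / η = 81337 / 0.878 = 92639 W
I_L = P_in / (√3·V_L·cosφ) = 92639 / (1.732 × 415 × 0.82) = 157 A

157 A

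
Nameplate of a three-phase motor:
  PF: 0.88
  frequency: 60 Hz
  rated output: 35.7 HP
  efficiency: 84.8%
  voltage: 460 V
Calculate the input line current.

P_out = 35.7 × 746 = 26632 W
P_in = P_out / η = 26632 / 0.848 = 31406 W
I_L = P_in / (√3·V_L·cosφ) = 31406 / (1.732 × 460 × 0.88) = 44.8 A

44.8 A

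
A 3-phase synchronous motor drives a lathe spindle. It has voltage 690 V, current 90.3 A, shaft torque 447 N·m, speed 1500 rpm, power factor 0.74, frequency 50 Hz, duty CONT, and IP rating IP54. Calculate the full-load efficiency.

ω = 2π × 1500/60 = 157.1 rad/s; P_out = τω = 447 × 157.1 = 70224 W
P_in = √3·V_L·I_L·cosφ = 1.732 × 690 × 90.3 × 0.74 = 79858 W
η = P_out / P_in = 70224 / 79858 = 0.879 = 87.9%

87.9 %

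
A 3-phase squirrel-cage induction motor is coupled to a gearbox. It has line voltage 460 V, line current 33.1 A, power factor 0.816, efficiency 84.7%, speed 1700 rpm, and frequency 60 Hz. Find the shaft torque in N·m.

102 N·m

P_in = √3·V·I·cosφ = 1.732 × 460 × 33.1 × 0.816 = 21519 W
P_out = η·P_in = 0.847 × 21519 = 18227 W
n = 1700 rpm
ω = 2π×1700/60 = 178 rad/s
τ = P_out/ω = 18227/178 = 102 N·m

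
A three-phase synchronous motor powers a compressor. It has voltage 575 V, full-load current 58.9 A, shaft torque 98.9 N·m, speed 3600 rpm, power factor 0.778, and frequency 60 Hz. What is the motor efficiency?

ω = 2π × 3600/60 = 377 rad/s; P_out = τω = 98.9 × 377 = 37285 W
P_in = √3·V_L·I_L·cosφ = 1.732 × 575 × 58.9 × 0.778 = 45636 W
η = P_out / P_in = 37285 / 45636 = 0.817 = 81.7%

81.7 %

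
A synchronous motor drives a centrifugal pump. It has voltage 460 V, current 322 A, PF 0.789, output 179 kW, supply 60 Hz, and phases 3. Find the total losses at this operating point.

P_in = √3·V·I·cosφ = 1.732×460×322×0.789 = 202413 W
P_out = 179000 W
Losses = P_in − P_out = 202413 − 179000 = 23413 W

23400 W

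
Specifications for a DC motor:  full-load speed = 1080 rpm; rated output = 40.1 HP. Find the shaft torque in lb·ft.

P_out = 40.1 × 746 = 29915 W
ω = 2π × 1080/60 = 113.1 rad/s
τ = P_out/ω = 29915/113.1 = 264.5 N·m
In lb·ft: 264.5/1.356 = 195 lb·ft

195 lb·ft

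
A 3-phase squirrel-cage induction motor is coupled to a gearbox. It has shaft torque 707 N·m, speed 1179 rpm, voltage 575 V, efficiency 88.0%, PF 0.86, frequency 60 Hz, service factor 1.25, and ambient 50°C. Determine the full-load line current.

116 A

ω = 2π×1179/60 = 123.5 rad/s; P_out = τω = 707 × 123.5 = 87315 W
P_in = P_out / η = 87315 / 0.880 = 99222 W
I_L = P_in / (√3·V_L·cosφ) = 99222 / (1.732 × 575 × 0.86) = 116 A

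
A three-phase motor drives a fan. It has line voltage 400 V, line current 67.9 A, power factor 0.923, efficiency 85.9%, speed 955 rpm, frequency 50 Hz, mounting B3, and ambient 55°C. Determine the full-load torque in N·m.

P_in = √3·V·I·cosφ = 1.732 × 400 × 67.9 × 0.923 = 43419 W
P_out = η·P_in = 0.859 × 43419 = 37297 W
n = 955 rpm
ω = 2π×955/60 = 100 rad/s
τ = P_out/ω = 37297/100 = 373 N·m

373 N·m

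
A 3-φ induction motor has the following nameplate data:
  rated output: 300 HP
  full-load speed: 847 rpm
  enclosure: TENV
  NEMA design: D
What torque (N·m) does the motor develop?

P_out = 300 × 746 = 223800 W
ω = 2π × 847/60 = 88.7 rad/s
τ = P_out/ω = 223800/88.7 = 2520 N·m

2520 N·m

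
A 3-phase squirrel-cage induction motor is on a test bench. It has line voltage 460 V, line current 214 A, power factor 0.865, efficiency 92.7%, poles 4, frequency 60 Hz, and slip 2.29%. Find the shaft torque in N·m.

P_in = √3·V·I·cosφ = 1.732 × 460 × 214 × 0.865 = 147481 W
P_out = η·P_in = 0.927 × 147481 = 136715 W
n_s = 120×60/4 = 1800 rpm; n = 1800×(1−0.0229) = 1759 rpm
ω = 2π×1759/60 = 184.2 rad/s
τ = P_out/ω = 136715/184.2 = 742 N·m

742 N·m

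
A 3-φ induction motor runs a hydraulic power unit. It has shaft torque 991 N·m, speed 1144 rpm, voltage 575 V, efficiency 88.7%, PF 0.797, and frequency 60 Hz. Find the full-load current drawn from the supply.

ω = 2π×1144/60 = 119.8 rad/s; P_out = τω = 991 × 119.8 = 118722 W
P_in = P_out / η = 118722 / 0.887 = 133847 W
I_L = P_in / (√3·V_L·cosφ) = 133847 / (1.732 × 575 × 0.797) = 169 A

169 A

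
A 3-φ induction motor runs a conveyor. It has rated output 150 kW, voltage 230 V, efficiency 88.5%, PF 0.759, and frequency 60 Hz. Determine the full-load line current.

561 A

P_out = 150 kW = 150000 W
P_in = P_out / η = 150000 / 0.885 = 169492 W
I_L = P_in / (√3·V_L·cosφ) = 169492 / (1.732 × 230 × 0.759) = 561 A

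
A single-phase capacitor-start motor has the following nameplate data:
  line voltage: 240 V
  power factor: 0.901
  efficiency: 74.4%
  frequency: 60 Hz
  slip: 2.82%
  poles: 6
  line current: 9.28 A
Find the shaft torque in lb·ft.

P_in = V·I·cosφ = 240 × 9.28 × 0.901 = 2007 W
P_out = η·P_in = 0.744 × 2007 = 1493 W
n_s = 120×60/6 = 1200 rpm; n = 1200×(1−0.0282) = 1166 rpm
ω = 2π×1166/60 = 122.1 rad/s
τ = P_out/ω = 1493/122.1 = 12.23 N·m
In lb·ft: 12.23/1.356 = 9.02 lb·ft

9.02 lb·ft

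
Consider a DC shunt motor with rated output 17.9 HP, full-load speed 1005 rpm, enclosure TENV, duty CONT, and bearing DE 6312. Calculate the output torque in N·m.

127 N·m

P_out = 17.9 × 746 = 13353 W
ω = 2π × 1005/60 = 105.2 rad/s
τ = P_out/ω = 13353/105.2 = 127 N·m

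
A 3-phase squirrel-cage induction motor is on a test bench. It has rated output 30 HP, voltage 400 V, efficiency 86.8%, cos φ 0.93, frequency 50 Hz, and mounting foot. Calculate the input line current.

40 A

P_out = 30 × 746 = 22380 W
P_in = P_out / η = 22380 / 0.868 = 25783 W
I_L = P_in / (√3·V_L·cosφ) = 25783 / (1.732 × 400 × 0.93) = 40 A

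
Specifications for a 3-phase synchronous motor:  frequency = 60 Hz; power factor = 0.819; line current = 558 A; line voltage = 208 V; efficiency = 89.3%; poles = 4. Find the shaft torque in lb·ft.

P_in = √3·V·I·cosφ = 1.732 × 208 × 558 × 0.819 = 164638 W
P_out = η·P_in = 0.893 × 164638 = 147022 W
n = n_s = 120×60/4 = 1800 rpm (synchronous)
ω = 2π×1800/60 = 188.5 rad/s
τ = P_out/ω = 147022/188.5 = 780 N·m
In lb·ft: 780/1.356 = 575 lb·ft

575 lb·ft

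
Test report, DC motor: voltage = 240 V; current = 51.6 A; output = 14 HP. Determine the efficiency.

P_out = 14 × 746 = 10444 W
P_in = V·I = 240 × 51.6 = 12384 W
η = P_out / P_in = 10444 / 12384 = 0.843 = 84.3%

84.3 %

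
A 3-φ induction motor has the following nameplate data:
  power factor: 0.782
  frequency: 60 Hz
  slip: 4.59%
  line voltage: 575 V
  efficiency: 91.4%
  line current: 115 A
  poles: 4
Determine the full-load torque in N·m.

455 N·m

P_in = √3·V·I·cosφ = 1.732 × 575 × 115 × 0.782 = 89561 W
P_out = η·P_in = 0.914 × 89561 = 81859 W
n_s = 120×60/4 = 1800 rpm; n = 1800×(1−0.0459) = 1717 rpm
ω = 2π×1717/60 = 179.8 rad/s
τ = P_out/ω = 81859/179.8 = 455 N·m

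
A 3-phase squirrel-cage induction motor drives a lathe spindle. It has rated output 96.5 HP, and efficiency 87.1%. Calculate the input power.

82.7 kW

P_out = 96.5 × 746 = 71989 W
P_in = P_out/η = 71989/0.871 = 82651 W = 82.7 kW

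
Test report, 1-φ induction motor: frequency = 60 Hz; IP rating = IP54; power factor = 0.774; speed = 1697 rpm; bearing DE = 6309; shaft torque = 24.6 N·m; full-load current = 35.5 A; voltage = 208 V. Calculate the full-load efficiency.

76.5 %

ω = 2π × 1697/60 = 177.7 rad/s; P_out = τω = 24.6 × 177.7 = 4371 W
P_in = V·I·cosφ = 208 × 35.5 × 0.774 = 5715 W
η = P_out / P_in = 4371 / 5715 = 0.765 = 76.5%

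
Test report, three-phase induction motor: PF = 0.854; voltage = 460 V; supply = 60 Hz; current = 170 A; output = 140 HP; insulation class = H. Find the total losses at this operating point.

11.2 kW

P_in = √3·V·I·cosφ = 1.732×460×170×0.854 = 115668 W
P_out = 140×746 = 104440 W
Losses = P_in − P_out = 115668 − 104440 = 11228 W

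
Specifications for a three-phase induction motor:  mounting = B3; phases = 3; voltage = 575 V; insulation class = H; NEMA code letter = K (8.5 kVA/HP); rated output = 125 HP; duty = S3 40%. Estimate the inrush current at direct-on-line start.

1070 A

S_LR = 8.5 × 125 = 1062.5 kVA
I_LR = S_LR/(√3·V_L) = 1062500/(1.732×575) = 1070 A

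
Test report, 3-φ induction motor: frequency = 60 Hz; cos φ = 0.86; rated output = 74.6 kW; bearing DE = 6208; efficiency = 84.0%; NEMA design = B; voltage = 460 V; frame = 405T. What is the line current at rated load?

130 A

P_out = 74.6 kW = 74600 W
P_in = P_out / η = 74600 / 0.840 = 88810 W
I_L = P_in / (√3·V_L·cosφ) = 88810 / (1.732 × 460 × 0.86) = 130 A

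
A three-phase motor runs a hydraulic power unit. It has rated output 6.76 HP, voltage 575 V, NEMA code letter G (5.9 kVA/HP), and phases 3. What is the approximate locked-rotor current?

S_LR = 5.9 × 6.76 = 39.884 kVA
I_LR = S_LR/(√3·V_L) = 39884/(1.732×575) = 40 A

40 A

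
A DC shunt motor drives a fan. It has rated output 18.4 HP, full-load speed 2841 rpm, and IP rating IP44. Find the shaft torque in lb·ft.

34 lb·ft

P_out = 18.4 × 746 = 13726 W
ω = 2π × 2841/60 = 297.5 rad/s
τ = P_out/ω = 13726/297.5 = 46.14 N·m
In lb·ft: 46.14/1.356 = 34 lb·ft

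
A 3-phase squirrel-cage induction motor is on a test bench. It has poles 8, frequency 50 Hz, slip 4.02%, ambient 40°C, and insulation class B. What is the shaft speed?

n_s = 120f/p = 120×50/8 = 750 rpm
n = n_s(1 − s) = 750 × (1 − 0.0402) = 720 rpm

720 rpm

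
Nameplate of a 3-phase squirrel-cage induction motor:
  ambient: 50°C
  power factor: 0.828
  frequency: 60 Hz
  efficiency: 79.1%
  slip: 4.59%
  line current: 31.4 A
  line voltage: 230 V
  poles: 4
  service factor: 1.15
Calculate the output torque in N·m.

P_in = √3·V·I·cosφ = 1.732 × 230 × 31.4 × 0.828 = 10357 W
P_out = η·P_in = 0.791 × 10357 = 8192 W
n_s = 120×60/4 = 1800 rpm; n = 1800×(1−0.0459) = 1717 rpm
ω = 2π×1717/60 = 179.8 rad/s
τ = P_out/ω = 8192/179.8 = 45.6 N·m

45.6 N·m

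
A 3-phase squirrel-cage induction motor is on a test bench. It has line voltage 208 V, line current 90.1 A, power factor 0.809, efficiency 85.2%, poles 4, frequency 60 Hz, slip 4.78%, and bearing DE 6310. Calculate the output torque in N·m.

125 N·m

P_in = √3·V·I·cosφ = 1.732 × 208 × 90.1 × 0.809 = 26259 W
P_out = η·P_in = 0.852 × 26259 = 22373 W
n_s = 120×60/4 = 1800 rpm; n = 1800×(1−0.0478) = 1714 rpm
ω = 2π×1714/60 = 179.5 rad/s
τ = P_out/ω = 22373/179.5 = 125 N·m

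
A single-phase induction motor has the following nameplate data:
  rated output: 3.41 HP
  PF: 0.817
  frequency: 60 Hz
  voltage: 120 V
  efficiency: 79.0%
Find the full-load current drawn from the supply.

P_out = 3.41 × 746 = 2544 W
P_in = P_out / η = 2544 / 0.790 = 3220 W
I = P_in / (V·cosφ) = 3220 / (120 × 0.817) = 32.8 A

32.8 A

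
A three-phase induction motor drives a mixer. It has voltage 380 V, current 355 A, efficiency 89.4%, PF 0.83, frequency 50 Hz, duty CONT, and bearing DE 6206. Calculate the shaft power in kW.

P_in = √3·V·I·cosφ = 1.732 × 380 × 355 × 0.83 = 193927 W
P_out = η·P_in = 0.894 × 193927 = 173371 W

173 kW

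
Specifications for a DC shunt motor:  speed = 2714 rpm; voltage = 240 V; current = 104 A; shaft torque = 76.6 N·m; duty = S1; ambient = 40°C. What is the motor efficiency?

87.2 %

ω = 2π × 2714/60 = 284.2 rad/s; P_out = τω = 76.6 × 284.2 = 21770 W
P_in = V·I = 240 × 104 = 24960 W
η = P_out / P_in = 21770 / 24960 = 0.872 = 87.2%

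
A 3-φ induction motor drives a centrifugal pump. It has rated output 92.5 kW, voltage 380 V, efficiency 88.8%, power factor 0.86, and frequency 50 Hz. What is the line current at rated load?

P_out = 92.5 kW = 92500 W
P_in = P_out / η = 92500 / 0.888 = 104167 W
I_L = P_in / (√3·V_L·cosφ) = 104167 / (1.732 × 380 × 0.86) = 184 A

184 A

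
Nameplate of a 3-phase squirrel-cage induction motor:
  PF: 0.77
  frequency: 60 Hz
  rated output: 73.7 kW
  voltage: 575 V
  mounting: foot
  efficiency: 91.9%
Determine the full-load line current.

P_out = 73.7 kW = 73700 W
P_in = P_out / η = 73700 / 0.919 = 80196 W
I_L = P_in / (√3·V_L·cosφ) = 80196 / (1.732 × 575 × 0.77) = 105 A

105 A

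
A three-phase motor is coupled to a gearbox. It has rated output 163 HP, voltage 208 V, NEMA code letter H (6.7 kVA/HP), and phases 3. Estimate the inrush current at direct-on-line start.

3030 A

S_LR = 6.7 × 163 = 1092.1 kVA
I_LR = S_LR/(√3·V_L) = 1092100/(1.732×208) = 3030 A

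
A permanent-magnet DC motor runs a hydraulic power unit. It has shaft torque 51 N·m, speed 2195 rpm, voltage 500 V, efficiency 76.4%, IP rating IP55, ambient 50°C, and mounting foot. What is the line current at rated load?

30.7 A

ω = 2π×2195/60 = 229.9 rad/s; P_out = τω = 51 × 229.9 = 11725 W
P_in = P_out / η = 11725 / 0.764 = 15347 W
I = P_in / V = 15347 / 500 = 30.7 A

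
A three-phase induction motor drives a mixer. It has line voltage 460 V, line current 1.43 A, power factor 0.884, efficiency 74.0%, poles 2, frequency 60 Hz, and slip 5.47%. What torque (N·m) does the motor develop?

P_in = √3·V·I·cosφ = 1.732 × 460 × 1.43 × 0.884 = 1007 W
P_out = η·P_in = 0.74 × 1007 = 745 W
n_s = 120×60/2 = 3600 rpm; n = 3600×(1−0.0547) = 3403 rpm
ω = 2π×3403/60 = 356.4 rad/s
τ = P_out/ω = 745/356.4 = 2.09 N·m

2.09 N·m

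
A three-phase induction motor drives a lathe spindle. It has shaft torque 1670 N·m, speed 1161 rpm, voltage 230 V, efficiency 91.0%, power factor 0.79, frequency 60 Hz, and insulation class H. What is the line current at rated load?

709 A

ω = 2π×1161/60 = 121.6 rad/s; P_out = τω = 1670 × 121.6 = 203072 W
P_in = P_out / η = 203072 / 0.910 = 223156 W
I_L = P_in / (√3·V_L·cosφ) = 223156 / (1.732 × 230 × 0.79) = 709 A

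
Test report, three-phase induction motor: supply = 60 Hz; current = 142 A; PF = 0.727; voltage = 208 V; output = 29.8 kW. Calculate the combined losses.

P_in = √3·V·I·cosφ = 1.732×208×142×0.727 = 37191 W
P_out = 29800 W
Losses = P_in − P_out = 37191 − 29800 = 7391 W

7390 W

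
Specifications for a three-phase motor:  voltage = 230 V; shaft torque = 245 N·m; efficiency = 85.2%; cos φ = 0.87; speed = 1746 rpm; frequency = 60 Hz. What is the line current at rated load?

152 A

ω = 2π×1746/60 = 182.8 rad/s; P_out = τω = 245 × 182.8 = 44786 W
P_in = P_out / η = 44786 / 0.852 = 52566 W
I_L = P_in / (√3·V_L·cosφ) = 52566 / (1.732 × 230 × 0.87) = 152 A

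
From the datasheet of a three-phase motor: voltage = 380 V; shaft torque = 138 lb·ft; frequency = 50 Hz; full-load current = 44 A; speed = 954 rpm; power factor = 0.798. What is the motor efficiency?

τ = 138 lb·ft × 1.356 = 187.1 N·m
ω = 2π × 954/60 = 99.9 rad/s; P_out = τω = 187.1 × 99.9 = 18691 W
P_in = √3·V_L·I_L·cosφ = 1.732 × 380 × 44 × 0.798 = 23109 W
η = P_out / P_in = 18691 / 23109 = 0.809 = 80.9%

80.9 %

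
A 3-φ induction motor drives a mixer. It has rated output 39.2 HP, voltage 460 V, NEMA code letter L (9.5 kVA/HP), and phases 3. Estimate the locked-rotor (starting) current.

467 A

S_LR = 9.5 × 39.2 = 372.4 kVA
I_LR = S_LR/(√3·V_L) = 372400/(1.732×460) = 467 A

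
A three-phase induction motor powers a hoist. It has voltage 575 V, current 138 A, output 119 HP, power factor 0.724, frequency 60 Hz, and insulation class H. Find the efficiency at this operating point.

89.2 %

P_out = 119 × 746 = 88774 W
P_in = √3·V_L·I_L·cosφ = 1.732 × 575 × 138 × 0.724 = 99502 W
η = P_out / P_in = 88774 / 99502 = 0.892 = 89.2%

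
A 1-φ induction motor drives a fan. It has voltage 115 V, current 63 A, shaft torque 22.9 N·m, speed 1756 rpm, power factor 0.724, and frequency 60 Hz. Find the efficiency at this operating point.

80.3 %

ω = 2π × 1756/60 = 183.9 rad/s; P_out = τω = 22.9 × 183.9 = 4211 W
P_in = V·I·cosφ = 115 × 63 × 0.724 = 5245 W
η = P_out / P_in = 4211 / 5245 = 0.803 = 80.3%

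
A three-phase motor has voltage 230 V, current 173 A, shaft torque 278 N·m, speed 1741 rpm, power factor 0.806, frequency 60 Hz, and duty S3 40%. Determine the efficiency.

ω = 2π × 1741/60 = 182.3 rad/s; P_out = τω = 278 × 182.3 = 50679 W
P_in = √3·V_L·I_L·cosφ = 1.732 × 230 × 173 × 0.806 = 55547 W
η = P_out / P_in = 50679 / 55547 = 0.912 = 91.2%

91.2 %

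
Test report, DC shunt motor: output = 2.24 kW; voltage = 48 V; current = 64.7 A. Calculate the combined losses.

P_in = V·I = 48×64.7 = 3106 W
P_out = 2240 W
Losses = P_in − P_out = 3106 − 2240 = 866 W

866 W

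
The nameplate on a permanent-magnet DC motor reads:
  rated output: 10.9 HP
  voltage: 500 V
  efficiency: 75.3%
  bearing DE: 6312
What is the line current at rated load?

P_out = 10.9 × 746 = 8131 W
P_in = P_out / η = 8131 / 0.753 = 10798 W
I = P_in / V = 10798 / 500 = 21.6 A

21.6 A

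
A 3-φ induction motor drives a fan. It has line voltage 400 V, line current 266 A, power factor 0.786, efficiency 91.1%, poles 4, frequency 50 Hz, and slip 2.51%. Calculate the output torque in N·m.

862 N·m

P_in = √3·V·I·cosφ = 1.732 × 400 × 266 × 0.786 = 144848 W
P_out = η·P_in = 0.911 × 144848 = 131957 W
n_s = 120×50/4 = 1500 rpm; n = 1500×(1−0.0251) = 1462 rpm
ω = 2π×1462/60 = 153.1 rad/s
τ = P_out/ω = 131957/153.1 = 862 N·m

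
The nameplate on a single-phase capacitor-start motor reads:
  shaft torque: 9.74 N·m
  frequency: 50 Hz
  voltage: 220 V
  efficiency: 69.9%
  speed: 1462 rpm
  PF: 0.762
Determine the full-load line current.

ω = 2π×1462/60 = 153.1 rad/s; P_out = τω = 9.74 × 153.1 = 1491 W
P_in = P_out / η = 1491 / 0.699 = 2133 W
I = P_in / (V·cosφ) = 2133 / (220 × 0.762) = 12.7 A

12.7 A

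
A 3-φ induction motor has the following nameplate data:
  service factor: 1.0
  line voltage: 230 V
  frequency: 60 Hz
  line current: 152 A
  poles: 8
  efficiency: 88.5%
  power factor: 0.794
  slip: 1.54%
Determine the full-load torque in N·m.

P_in = √3·V·I·cosφ = 1.732 × 230 × 152 × 0.794 = 48077 W
P_out = η·P_in = 0.885 × 48077 = 42548 W
n_s = 120×60/8 = 900 rpm; n = 900×(1−0.0154) = 886 rpm
ω = 2π×886/60 = 92.78 rad/s
τ = P_out/ω = 42548/92.78 = 459 N·m

459 N·m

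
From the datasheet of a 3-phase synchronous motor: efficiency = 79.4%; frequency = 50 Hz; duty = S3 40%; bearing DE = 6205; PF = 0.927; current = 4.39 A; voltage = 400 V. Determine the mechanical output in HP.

3 HP

P_in = √3·V·I·cosφ = 1.732 × 400 × 4.39 × 0.927 = 2819 W
P_out = η·P_in = 0.794 × 2819 = 2238 W
= 2238/746 = 3 HP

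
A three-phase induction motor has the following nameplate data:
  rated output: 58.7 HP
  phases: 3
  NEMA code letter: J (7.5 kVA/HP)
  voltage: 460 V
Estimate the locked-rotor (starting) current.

S_LR = 7.5 × 58.7 = 440.25 kVA
I_LR = S_LR/(√3·V_L) = 440250/(1.732×460) = 553 A

553 A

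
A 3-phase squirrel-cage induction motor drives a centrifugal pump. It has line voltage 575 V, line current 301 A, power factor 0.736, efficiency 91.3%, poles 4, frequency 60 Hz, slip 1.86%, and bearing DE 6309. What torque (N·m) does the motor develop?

P_in = √3·V·I·cosφ = 1.732 × 575 × 301 × 0.736 = 220628 W
P_out = η·P_in = 0.913 × 220628 = 201433 W
n_s = 120×60/4 = 1800 rpm; n = 1800×(1−0.0186) = 1767 rpm
ω = 2π×1767/60 = 185 rad/s
τ = P_out/ω = 201433/185 = 1090 N·m

1090 N·m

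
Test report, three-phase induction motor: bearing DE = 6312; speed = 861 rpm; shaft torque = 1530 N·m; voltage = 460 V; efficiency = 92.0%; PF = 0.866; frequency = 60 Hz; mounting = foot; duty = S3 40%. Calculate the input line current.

217 A

ω = 2π×861/60 = 90.16 rad/s; P_out = τω = 1530 × 90.16 = 137945 W
P_in = P_out / η = 137945 / 0.920 = 149940 W
I_L = P_in / (√3·V_L·cosφ) = 149940 / (1.732 × 460 × 0.866) = 217 A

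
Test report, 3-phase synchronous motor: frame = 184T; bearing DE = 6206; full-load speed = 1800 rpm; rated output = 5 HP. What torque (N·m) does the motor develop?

P_out = 5 × 746 = 3730 W
ω = 2π × 1800/60 = 188.5 rad/s
τ = P_out/ω = 3730/188.5 = 19.8 N·m

19.8 N·m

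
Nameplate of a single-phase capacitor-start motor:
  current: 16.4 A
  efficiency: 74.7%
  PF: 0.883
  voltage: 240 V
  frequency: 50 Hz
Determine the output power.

2.6 kW

P_in = V·I·cosφ = 240 × 16.4 × 0.883 = 3475 W
P_out = η·P_in = 0.747 × 3475 = 2596 W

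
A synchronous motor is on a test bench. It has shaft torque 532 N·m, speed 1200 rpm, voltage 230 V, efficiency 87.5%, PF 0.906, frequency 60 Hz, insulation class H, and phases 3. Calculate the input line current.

212 A

ω = 2π×1200/60 = 125.7 rad/s; P_out = τω = 532 × 125.7 = 66872 W
P_in = P_out / η = 66872 / 0.875 = 76425 W
I_L = P_in / (√3·V_L·cosφ) = 76425 / (1.732 × 230 × 0.906) = 212 A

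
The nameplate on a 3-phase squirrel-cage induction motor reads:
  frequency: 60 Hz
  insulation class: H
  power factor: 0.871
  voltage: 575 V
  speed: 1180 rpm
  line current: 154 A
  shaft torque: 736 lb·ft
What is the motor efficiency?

92.3 %

τ = 736 lb·ft × 1.356 = 998 N·m
ω = 2π × 1180/60 = 123.6 rad/s; P_out = τω = 998 × 123.6 = 123353 W
P_in = √3·V_L·I_L·cosφ = 1.732 × 575 × 154 × 0.871 = 133584 W
η = P_out / P_in = 123353 / 133584 = 0.923 = 92.3%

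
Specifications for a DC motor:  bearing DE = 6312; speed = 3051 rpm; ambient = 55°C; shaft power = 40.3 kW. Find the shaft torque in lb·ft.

93 lb·ft

ω = 2π × 3051/60 = 319.5 rad/s
τ = P/ω = 40300/319.5 = 126.1 N·m
In lb·ft: 126.1/1.356 = 93 lb·ft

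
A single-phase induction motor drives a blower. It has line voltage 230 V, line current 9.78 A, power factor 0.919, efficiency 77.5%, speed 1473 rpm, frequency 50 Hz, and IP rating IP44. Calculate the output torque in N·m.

P_in = V·I·cosφ = 230 × 9.78 × 0.919 = 2067 W
P_out = η·P_in = 0.775 × 2067 = 1602 W
n = 1473 rpm
ω = 2π×1473/60 = 154.3 rad/s
τ = P_out/ω = 1602/154.3 = 10.4 N·m

10.4 N·m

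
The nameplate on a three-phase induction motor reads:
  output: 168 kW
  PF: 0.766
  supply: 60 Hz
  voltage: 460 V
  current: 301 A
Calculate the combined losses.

15.7 kW

P_in = √3·V·I·cosφ = 1.732×460×301×0.766 = 183697 W
P_out = 168000 W
Losses = P_in − P_out = 183697 − 168000 = 15697 W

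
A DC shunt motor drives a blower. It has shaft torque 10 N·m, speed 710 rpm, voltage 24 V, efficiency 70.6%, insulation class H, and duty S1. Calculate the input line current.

ω = 2π×710/60 = 74.35 rad/s; P_out = τω = 10 × 74.35 = 744 W
P_in = P_out / η = 744 / 0.706 = 1054 W
I = P_in / V = 1054 / 24 = 43.9 A

43.9 A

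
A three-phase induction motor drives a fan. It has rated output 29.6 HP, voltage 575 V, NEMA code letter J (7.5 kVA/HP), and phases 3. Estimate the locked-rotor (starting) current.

223 A

S_LR = 7.5 × 29.6 = 222 kVA
I_LR = S_LR/(√3·V_L) = 222000/(1.732×575) = 223 A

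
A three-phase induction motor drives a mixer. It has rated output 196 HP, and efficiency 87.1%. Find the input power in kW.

168 kW

P_out = 196 × 746 = 146216 W
P_in = P_out/η = 146216/0.871 = 167871 W = 168 kW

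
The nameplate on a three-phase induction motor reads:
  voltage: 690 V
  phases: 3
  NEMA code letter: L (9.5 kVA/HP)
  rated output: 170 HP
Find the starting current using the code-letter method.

1350 A

S_LR = 9.5 × 170 = 1615 kVA
I_LR = S_LR/(√3·V_L) = 1615000/(1.732×690) = 1350 A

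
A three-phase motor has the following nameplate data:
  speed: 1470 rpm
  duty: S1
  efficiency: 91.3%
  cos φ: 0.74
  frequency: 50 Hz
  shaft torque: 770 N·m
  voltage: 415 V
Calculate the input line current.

ω = 2π×1470/60 = 153.9 rad/s; P_out = τω = 770 × 153.9 = 118503 W
P_in = P_out / η = 118503 / 0.913 = 129795 W
I_L = P_in / (√3·V_L·cosφ) = 129795 / (1.732 × 415 × 0.74) = 244 A

244 A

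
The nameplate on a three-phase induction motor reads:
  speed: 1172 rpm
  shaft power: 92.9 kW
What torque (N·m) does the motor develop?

ω = 2π × 1172/60 = 122.7 rad/s
τ = P/ω = 92900/122.7 = 757 N·m

757 N·m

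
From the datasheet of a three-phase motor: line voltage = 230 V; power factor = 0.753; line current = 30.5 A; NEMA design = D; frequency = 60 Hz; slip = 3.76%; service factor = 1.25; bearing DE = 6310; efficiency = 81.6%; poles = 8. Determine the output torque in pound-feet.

P_in = √3·V·I·cosφ = 1.732 × 230 × 30.5 × 0.753 = 9149 W
P_out = η·P_in = 0.816 × 9149 = 7466 W
n_s = 120×60/8 = 900 rpm; n = 900×(1−0.0376) = 866 rpm
ω = 2π×866/60 = 90.69 rad/s
τ = P_out/ω = 7466/90.69 = 82.32 N·m
In lb·ft: 82.32/1.356 = 60.7 lb·ft

60.7 lb·ft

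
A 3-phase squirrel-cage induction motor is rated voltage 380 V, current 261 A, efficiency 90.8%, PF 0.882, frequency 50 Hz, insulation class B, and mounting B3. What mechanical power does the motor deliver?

138 kW

P_in = √3·V·I·cosφ = 1.732 × 380 × 261 × 0.882 = 151510 W
P_out = η·P_in = 0.908 × 151510 = 137571 W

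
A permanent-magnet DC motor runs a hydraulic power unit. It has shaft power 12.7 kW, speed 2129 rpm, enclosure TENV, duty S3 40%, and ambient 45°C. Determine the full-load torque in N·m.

57 N·m

ω = 2π × 2129/60 = 222.9 rad/s
τ = P/ω = 12700/222.9 = 57 N·m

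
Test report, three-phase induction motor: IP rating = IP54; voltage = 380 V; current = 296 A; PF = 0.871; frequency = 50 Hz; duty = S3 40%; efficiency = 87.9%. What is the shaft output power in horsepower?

P_in = √3·V·I·cosφ = 1.732 × 380 × 296 × 0.871 = 169684 W
P_out = η·P_in = 0.879 × 169684 = 149152 W
= 149152/746 = 200 HP

200 HP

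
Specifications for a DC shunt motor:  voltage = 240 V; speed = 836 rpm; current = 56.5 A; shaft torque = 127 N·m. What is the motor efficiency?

ω = 2π × 836/60 = 87.55 rad/s; P_out = τω = 127 × 87.55 = 11119 W
P_in = V·I = 240 × 56.5 = 13560 W
η = P_out / P_in = 11119 / 13560 = 0.820 = 82.0%

82.0 %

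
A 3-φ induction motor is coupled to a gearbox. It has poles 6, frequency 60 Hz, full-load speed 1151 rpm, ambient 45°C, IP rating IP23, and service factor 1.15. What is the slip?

n_s = 120f/p = 120×60/6 = 1200 rpm
s = (n_s − n)/n_s = (1200 − 1151)/1200 = 0.0408

4.1 %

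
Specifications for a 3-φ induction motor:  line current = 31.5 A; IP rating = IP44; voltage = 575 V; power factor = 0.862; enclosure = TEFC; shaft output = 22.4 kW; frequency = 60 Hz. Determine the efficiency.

82.8 %

P_out = 22.4 kW = 22400 W
P_in = √3·V_L·I_L·cosφ = 1.732 × 575 × 31.5 × 0.862 = 27042 W
η = P_out / P_in = 22400 / 27042 = 0.828 = 82.8%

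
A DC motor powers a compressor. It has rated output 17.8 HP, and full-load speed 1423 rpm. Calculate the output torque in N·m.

89.1 N·m

P_out = 17.8 × 746 = 13279 W
ω = 2π × 1423/60 = 149 rad/s
τ = P_out/ω = 13279/149 = 89.1 N·m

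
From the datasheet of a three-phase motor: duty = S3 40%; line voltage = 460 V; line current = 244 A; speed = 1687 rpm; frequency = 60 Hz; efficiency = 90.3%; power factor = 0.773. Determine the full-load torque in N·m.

768 N·m

P_in = √3·V·I·cosφ = 1.732 × 460 × 244 × 0.773 = 150271 W
P_out = η·P_in = 0.903 × 150271 = 135695 W
n = 1687 rpm
ω = 2π×1687/60 = 176.7 rad/s
τ = P_out/ω = 135695/176.7 = 768 N·m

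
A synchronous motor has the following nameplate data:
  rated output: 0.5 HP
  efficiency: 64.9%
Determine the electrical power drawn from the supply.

0.575 kW

P_out = 0.5 × 746 = 373 W
P_in = P_out/η = 373/0.649 = 575 W = 0.575 kW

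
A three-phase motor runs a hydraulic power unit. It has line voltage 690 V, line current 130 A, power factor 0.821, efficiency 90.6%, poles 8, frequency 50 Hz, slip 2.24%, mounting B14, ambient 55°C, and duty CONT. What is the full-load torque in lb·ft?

P_in = √3·V·I·cosφ = 1.732 × 690 × 130 × 0.821 = 127551 W
P_out = η·P_in = 0.906 × 127551 = 115561 W
n_s = 120×50/8 = 750 rpm; n = 750×(1−0.0224) = 733 rpm
ω = 2π×733/60 = 76.76 rad/s
τ = P_out/ω = 115561/76.76 = 1505 N·m
In lb·ft: 1505/1.356 = 1110 lb·ft

1110 lb·ft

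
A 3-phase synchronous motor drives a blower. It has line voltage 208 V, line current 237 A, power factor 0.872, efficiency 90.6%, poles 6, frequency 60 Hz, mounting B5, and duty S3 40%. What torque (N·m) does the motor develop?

P_in = √3·V·I·cosφ = 1.732 × 208 × 237 × 0.872 = 74452 W
P_out = η·P_in = 0.906 × 74452 = 67454 W
n = n_s = 120×60/6 = 1200 rpm (synchronous)
ω = 2π×1200/60 = 125.7 rad/s
τ = P_out/ω = 67454/125.7 = 537 N·m

537 N·m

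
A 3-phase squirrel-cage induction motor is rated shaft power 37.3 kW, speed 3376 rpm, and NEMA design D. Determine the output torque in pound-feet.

77.8 lb·ft

ω = 2π × 3376/60 = 353.5 rad/s
τ = P/ω = 37300/353.5 = 105.5 N·m
In lb·ft: 105.5/1.356 = 77.8 lb·ft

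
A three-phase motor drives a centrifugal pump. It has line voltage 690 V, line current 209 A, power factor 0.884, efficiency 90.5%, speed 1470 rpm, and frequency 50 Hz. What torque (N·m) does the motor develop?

1300 N·m

P_in = √3·V·I·cosφ = 1.732 × 690 × 209 × 0.884 = 220798 W
P_out = η·P_in = 0.905 × 220798 = 199822 W
n = 1470 rpm
ω = 2π×1470/60 = 153.9 rad/s
τ = P_out/ω = 199822/153.9 = 1300 N·m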